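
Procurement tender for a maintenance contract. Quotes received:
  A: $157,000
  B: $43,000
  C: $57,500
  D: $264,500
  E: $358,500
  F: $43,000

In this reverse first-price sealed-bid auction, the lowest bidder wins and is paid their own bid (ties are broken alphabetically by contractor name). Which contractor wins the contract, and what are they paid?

B is paid $43,000

Rule: the lowest bidder wins and is paid their own bid.
Sorting bids: 43,000 (B) < 43,000 (F) < 57,500 (C) < 157,000 (A) < 264,500 (D) < 358,500 (E)
B and F tie at $43,000; tie-break gives it to B.
B is lowest → is paid own bid, $43,000.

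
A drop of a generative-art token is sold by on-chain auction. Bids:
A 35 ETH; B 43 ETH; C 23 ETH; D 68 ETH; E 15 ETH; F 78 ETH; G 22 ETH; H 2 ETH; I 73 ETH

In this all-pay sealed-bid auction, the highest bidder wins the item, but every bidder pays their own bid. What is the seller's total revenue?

Sorting bids: 78 (F) > 73 (I) > 68 (D) > 43 (B) > 35 (A) > 23 (C) > …
F wins with the top bid; all bids are sunk regardless.
Every bidder forfeits their bid regardless of winning.
Revenue = 35 + 43 + 23 + 68 + 15 + 78 + 22 + 2 + 73 = 359 ETH.

Total revenue: 359 ETH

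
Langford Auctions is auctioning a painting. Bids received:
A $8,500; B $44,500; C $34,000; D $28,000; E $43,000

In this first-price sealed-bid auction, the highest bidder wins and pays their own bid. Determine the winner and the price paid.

B pays $44,500

Sorting bids: 44,500 (B) > 43,000 (E) > 34,000 (C) > 28,000 (D) > 8,500 (A)
First-price: B pays what they bid, $44,500.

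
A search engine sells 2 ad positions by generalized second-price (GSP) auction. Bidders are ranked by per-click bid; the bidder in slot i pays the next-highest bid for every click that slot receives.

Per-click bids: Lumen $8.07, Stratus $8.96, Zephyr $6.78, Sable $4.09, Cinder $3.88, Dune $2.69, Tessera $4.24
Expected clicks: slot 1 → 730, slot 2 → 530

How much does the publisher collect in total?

Total revenue: $9484.50

Ranked by bid: $8.96 (Stratus) > $8.07 (Lumen) > $6.78 (Zephyr) > …
Slot 1: Stratus pays $8.07 × 730 = $5891.10
Slot 2: Lumen pays $6.78 × 530 = $3593.40
Total = $9484.50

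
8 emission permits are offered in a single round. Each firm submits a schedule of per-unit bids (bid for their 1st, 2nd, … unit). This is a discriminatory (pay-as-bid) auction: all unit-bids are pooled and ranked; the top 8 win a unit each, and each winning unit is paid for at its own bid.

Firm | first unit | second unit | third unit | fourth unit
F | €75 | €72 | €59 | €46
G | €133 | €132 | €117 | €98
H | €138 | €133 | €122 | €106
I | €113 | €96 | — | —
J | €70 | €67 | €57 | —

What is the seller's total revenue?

All unit-bids, highest first — top 8: 138 (H-1), 133 (G-1), 133 (H-2), 132 (G-2), 122 (H-3), 117 (G-3), 113 (I-1), 106 (H-4)
Next rejected bid: €98 (not a price — pay-as-bid).
Each winning unit pays its own bid.
Revenue = 138 + 133 + 133 + 132 + 122 + 117 + 113 + 106 = €994.

Total revenue: €994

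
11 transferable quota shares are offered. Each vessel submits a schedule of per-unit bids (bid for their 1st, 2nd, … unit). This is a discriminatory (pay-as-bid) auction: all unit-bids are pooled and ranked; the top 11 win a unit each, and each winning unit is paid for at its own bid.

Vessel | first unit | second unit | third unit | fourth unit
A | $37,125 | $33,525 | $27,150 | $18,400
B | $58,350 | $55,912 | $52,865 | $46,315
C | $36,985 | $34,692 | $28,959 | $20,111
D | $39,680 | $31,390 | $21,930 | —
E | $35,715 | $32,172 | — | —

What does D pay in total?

D pays $39,680

All unit-bids, highest first — top 11: 58,350 (B-1), 55,912 (B-2), 52,865 (B-3), 46,315 (B-4), 39,680 (D-1), 37,125 (A-1), 36,985 (C-1), 35,715 (E-1), 34,692 (C-2), 33,525 (A-2), 32,172 (E-2)
Next rejected bid: $31,390 (not a price — pay-as-bid).
D's winning unit-bids: 39,680 = $39,680.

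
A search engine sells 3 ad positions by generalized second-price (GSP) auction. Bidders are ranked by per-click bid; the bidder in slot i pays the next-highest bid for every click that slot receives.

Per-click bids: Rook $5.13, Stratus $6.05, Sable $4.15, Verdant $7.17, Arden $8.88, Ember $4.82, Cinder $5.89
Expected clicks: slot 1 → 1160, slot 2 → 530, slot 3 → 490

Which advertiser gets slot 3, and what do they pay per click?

Stratus; $5.89 per click

Ranked by bid: $8.88 (Arden) > $7.17 (Verdant) > $6.05 (Stratus) > $5.89 (Cinder) > …
Slot 3 goes to the third-ranked bidder, Stratus, who pays the next bid down: $5.89/click.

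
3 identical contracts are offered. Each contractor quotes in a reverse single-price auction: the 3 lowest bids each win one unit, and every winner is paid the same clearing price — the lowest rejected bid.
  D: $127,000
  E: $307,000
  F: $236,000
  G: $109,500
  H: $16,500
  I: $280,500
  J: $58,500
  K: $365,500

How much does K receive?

Bids ranked low→high: 16,500 (H), 58,500 (J), 109,500 (G), 127,000 (D), 236,000 (F), …
Lowest 3: H, J, G.
Clearing price = lowest rejected bid = $127,000.
K does not win → is paid $0.

K is paid $0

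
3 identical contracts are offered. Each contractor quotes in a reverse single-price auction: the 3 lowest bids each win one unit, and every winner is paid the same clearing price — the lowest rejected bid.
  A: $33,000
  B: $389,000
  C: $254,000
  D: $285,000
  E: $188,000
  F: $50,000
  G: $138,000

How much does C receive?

C is paid $0

Ordering the bids: 33,000 (A), 50,000 (F), 138,000 (G), 188,000 (E), 254,000 (C), …
Winners (3 units): A, F, G.
First losing bid is E's $188,000, which sets the uniform price.
C does not win → is paid $0.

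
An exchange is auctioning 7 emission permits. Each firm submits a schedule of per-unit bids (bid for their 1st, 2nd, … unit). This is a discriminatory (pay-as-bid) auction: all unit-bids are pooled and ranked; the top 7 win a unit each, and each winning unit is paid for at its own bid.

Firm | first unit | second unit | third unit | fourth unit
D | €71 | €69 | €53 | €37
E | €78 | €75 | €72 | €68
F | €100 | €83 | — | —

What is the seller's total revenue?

Total revenue: €548

Pooled unit-bids ranked (top 7): 100 (F-1), 83 (F-2), 78 (E-1), 75 (E-2), 72 (E-3), 71 (D-1), 69 (D-2)
Next rejected bid: €68 (not a price — pay-as-bid).
Each winning unit pays its own bid.
Revenue = 100 + 83 + 78 + 75 + 72 + 71 + 69 = €548.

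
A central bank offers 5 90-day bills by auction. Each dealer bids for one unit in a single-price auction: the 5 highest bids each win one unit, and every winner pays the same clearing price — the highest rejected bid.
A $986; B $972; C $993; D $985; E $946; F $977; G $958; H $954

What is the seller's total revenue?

Total revenue: $4,790

Sorting: 993 (C), 986 (A), 985 (D), 977 (F), 972 (B), 958 (G), 954 (H), …
Winners (5 units): C, A, D, F, B.
First losing bid is G's $958, which sets the uniform price.
Total revenue = 5 × $958 = $4,790.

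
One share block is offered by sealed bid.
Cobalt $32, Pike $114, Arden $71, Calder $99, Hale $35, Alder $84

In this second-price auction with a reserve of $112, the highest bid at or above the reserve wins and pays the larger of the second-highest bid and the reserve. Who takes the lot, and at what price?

Bids in order: 114 (Pike) > 99 (Calder) > 84 (Alder) > 71 (Arden) > 35 (Hale) > 32 (Cobalt)
Pike has the top bid at or above the reserve ($114).
max(second-highest $99, reserve $112) = $112.

Pike pays $112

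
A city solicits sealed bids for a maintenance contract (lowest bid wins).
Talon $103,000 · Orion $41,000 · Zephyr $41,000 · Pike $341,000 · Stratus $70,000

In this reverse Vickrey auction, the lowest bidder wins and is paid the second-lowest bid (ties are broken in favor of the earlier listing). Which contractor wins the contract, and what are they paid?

Orion is paid $41,000

Reverse Vickrey auction: the lowest bidder wins and is paid the second-lowest bid.
Bids ranked: 41,000 (Orion) < 41,000 (Zephyr) < 70,000 (Stratus) < 103,000 (Talon) < 341,000 (Pike)
Orion and Zephyr tie at $41,000; tie-break gives it to Orion.
Orion is lowest; is paid the second-lowest bid, $41,000.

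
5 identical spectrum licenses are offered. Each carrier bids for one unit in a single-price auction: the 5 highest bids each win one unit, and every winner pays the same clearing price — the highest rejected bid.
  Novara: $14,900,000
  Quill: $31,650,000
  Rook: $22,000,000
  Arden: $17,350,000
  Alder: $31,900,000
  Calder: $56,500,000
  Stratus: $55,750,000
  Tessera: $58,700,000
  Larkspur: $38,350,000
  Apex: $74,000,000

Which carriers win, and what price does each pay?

Apex, Tessera, Calder, Stratus, Larkspur; each pays $31,900,000

Bids ranked high→low: 74,000,000 (Apex), 58,700,000 (Tessera), 56,500,000 (Calder), 55,750,000 (Stratus), 38,350,000 (Larkspur), 31,900,000 (Alder), 31,650,000 (Quill), …
Top 5: Apex, Tessera, Calder, Stratus, Larkspur.
Highest unsuccessful bid: $31,900,000 → clearing price.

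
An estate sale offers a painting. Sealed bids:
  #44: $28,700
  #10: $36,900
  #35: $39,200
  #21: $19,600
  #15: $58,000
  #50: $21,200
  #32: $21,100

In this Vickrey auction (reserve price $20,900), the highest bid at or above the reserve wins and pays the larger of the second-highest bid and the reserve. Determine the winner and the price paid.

#15 pays $39,200

Vickrey auction (reserve price $20,900): the highest bid at or above the reserve wins and pays the larger of the second-highest bid and the reserve.
Bids in order: 58,000 (#15) > 39,200 (#35) > 36,900 (#10) > 28,700 (#44) > 21,200 (#50) > 21,100 (#32) > …
Highest eligible bid: #15 at $58,000.
max(second-highest $39,200, reserve $20,900) = $39,200; the reserve does not bind.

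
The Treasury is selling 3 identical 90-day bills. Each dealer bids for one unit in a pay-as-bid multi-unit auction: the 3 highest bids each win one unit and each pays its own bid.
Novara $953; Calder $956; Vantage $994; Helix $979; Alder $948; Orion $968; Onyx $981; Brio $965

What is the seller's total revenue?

Ordering the bids: 994 (Vantage), 981 (Onyx), 979 (Helix), 968 (Orion), 965 (Brio), …
Winners (3 units): Vantage, Onyx, Helix.
Total revenue = 994 + 981 + 979 = $2,954.

Total revenue: $2,954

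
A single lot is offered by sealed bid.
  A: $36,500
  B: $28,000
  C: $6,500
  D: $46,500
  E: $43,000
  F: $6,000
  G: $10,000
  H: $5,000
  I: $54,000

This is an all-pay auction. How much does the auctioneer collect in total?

Rule: the highest bidder wins the item, but every bidder pays their own bid.
Sorting bids: 54,000 (I) > 46,500 (D) > 43,000 (E) > 36,500 (A) > 28,000 (B) > 10,000 (G) > …
Every bidder forfeits their bid regardless of winning.
Revenue = 36,500 + 28,000 + 6,500 + 46,500 + 43,000 + 6,000 + 10,000 + 5,000 + 54,000 = $235,500.

Total revenue: $235,500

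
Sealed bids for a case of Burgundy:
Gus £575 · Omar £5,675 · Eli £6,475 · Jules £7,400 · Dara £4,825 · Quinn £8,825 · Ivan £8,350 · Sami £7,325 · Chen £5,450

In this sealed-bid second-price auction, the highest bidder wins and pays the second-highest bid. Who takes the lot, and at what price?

Quinn pays £8,350

Sorting bids: 8,825 (Quinn) > 8,350 (Ivan) > 7,400 (Jules) > 7,325 (Sami) > 6,475 (Eli) > 5,675 (Omar) > …
Quinn is highest; pays the second-highest bid, £8,350.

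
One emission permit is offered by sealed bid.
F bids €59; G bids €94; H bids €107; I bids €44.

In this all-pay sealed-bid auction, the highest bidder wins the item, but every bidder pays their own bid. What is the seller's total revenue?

Total revenue: €304

All-pay sealed-bid auction: the highest bidder wins the item, but every bidder pays their own bid.
Bids in order: 107 (H) > 94 (G) > 59 (F) > 44 (I)
H wins with the top bid; all bids are sunk regardless.
Every bidder forfeits their bid regardless of winning.
Revenue = 59 + 94 + 107 + 44 = €304.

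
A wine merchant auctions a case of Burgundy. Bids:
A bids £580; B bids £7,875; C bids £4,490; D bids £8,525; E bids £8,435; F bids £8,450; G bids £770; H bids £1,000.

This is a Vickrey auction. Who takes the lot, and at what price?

Rule: the highest bidder wins and pays the second-highest bid.
Bids in order: 8,525 (D) > 8,450 (F) > 8,435 (E) > 7,875 (B) > 4,490 (C) > 1,000 (H) > …
D wins with the highest bid; price is set by the runner-up at £8,450.

D pays £8,450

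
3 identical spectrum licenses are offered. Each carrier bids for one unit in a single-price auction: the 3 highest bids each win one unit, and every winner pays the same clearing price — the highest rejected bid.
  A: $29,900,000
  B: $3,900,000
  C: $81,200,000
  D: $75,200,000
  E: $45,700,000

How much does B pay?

Ordering the bids: 81,200,000 (C), 75,200,000 (D), 45,700,000 (E), 29,900,000 (A), 3,900,000 (B)
Winners (3 units): C, D, E.
First losing bid is A's $29,900,000, which sets the uniform price.
B does not win → pays $0.

B pays $0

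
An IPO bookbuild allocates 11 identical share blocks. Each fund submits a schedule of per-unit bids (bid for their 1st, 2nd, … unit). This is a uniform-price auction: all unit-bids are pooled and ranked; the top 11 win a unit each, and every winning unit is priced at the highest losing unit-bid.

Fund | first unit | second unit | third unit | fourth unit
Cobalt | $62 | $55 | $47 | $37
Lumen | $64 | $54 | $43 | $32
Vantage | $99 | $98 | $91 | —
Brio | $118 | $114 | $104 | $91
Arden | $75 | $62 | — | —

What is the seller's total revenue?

Pooled unit-bids ranked (top 11): 118 (Brio-1), 114 (Brio-2), 104 (Brio-3), 99 (Vantage-1), 98 (Vantage-2), 91 (Vantage-3), 91 (Brio-4), 75 (Arden-1), 64 (Lumen-1), 62 (Cobalt-1), 62 (Arden-2)
Highest rejected unit-bid = $55.
Allocation: Arden 2, Brio 4, Cobalt 1, Lumen 1, Vantage 3. Every unit priced at $55.
Revenue = 11 × 55 = $605.

Total revenue: $605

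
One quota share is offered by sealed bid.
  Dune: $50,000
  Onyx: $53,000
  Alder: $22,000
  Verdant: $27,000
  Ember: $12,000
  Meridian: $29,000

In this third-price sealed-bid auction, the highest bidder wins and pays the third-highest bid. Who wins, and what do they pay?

Bids ranked: 53,000 (Onyx) > 50,000 (Dune) > 29,000 (Meridian) > 27,000 (Verdant) > 22,000 (Alder) > 12,000 (Ember)
Onyx wins; payment is bid #3 in the ranking = $29,000.

Onyx pays $29,000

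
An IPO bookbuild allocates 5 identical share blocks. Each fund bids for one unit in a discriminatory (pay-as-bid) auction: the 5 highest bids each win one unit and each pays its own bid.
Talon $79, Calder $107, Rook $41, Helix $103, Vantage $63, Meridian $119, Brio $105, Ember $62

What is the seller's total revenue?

Ordering the bids: 119 (Meridian), 107 (Calder), 105 (Brio), 103 (Helix), 79 (Talon), 63 (Vantage), 62 (Ember), …
Winners (5 units): Meridian, Calder, Brio, Helix, Talon.
Total revenue = 119 + 107 + 105 + 103 + 79 = $513.

Total revenue: $513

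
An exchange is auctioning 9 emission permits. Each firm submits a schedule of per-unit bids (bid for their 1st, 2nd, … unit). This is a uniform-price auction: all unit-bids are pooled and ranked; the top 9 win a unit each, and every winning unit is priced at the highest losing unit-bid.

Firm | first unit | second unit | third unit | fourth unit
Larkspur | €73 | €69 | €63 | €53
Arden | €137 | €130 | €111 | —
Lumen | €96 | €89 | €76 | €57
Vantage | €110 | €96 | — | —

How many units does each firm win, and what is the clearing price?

Arden 3, Larkspur 1, Lumen 3, Vantage 2; clearing price €69

Merging the schedules and taking the best 9: 137 (Arden-1), 130 (Arden-2), 111 (Arden-3), 110 (Vantage-1), 96 (Lumen-1), 96 (Vantage-2), 89 (Lumen-2), 76 (Lumen-3), 73 (Larkspur-1)
First bid not allocated: €69.
Allocation: Arden 3, Larkspur 1, Lumen 3, Vantage 2.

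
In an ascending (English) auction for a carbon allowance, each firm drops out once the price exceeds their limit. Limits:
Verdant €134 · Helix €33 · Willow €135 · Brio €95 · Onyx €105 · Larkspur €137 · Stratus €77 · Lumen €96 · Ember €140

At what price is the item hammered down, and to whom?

Open ascending-bid auction: the price rises until one bidder remains; the winner pays the price at which the last rival dropped out.
Sorting limits: 140 (Ember) > 137 (Larkspur) > 135 (Willow) > 134 (Verdant) > 105 (Onyx) > 96 (Lumen) > …
Larkspur is the last rival to drop out, at €137; Ember remains and wins at that price.

Ember wins at €137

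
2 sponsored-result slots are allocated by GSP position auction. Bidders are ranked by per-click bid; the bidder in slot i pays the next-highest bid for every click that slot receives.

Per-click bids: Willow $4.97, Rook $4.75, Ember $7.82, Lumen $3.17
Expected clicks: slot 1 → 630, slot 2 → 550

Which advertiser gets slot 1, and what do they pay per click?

Sorting advertisers: $7.82 (Ember) > $4.97 (Willow) > $4.75 (Rook) > …
Slot 1 goes to the first-ranked bidder, Ember, who pays the next bid down: $4.97/click.

Ember; $4.97 per click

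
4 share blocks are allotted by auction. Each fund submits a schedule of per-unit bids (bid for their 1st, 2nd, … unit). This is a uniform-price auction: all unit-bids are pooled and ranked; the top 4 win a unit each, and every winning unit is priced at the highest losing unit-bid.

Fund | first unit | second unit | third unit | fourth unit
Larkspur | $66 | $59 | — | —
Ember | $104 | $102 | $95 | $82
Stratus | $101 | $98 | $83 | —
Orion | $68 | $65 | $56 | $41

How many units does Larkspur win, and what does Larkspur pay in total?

Larkspur: 0 units, pays $0

All unit-bids, highest first — top 4: 104 (Ember-1), 102 (Ember-2), 101 (Stratus-1), 98 (Stratus-2)
The (k+1)-th unit-bid is $95.
Larkspur wins 0 unit(s) at $95 each.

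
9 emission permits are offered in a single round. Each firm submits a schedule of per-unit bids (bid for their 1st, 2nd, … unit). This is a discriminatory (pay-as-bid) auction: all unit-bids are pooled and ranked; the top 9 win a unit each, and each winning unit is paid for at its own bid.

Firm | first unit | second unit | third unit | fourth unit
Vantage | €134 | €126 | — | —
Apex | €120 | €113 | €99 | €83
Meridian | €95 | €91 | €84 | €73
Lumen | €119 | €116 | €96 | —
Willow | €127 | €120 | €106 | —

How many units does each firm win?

All unit-bids, highest first — top 9: 134 (Vantage-1), 127 (Willow-1), 126 (Vantage-2), 120 (Apex-1), 120 (Willow-2), 119 (Lumen-1), 116 (Lumen-2), 113 (Apex-2), 106 (Willow-3)
Next rejected bid: €99 (not a price — pay-as-bid).
Allocation: Apex 2, Lumen 2, Vantage 2, Willow 3.

Apex 2, Lumen 2, Vantage 2, Willow 3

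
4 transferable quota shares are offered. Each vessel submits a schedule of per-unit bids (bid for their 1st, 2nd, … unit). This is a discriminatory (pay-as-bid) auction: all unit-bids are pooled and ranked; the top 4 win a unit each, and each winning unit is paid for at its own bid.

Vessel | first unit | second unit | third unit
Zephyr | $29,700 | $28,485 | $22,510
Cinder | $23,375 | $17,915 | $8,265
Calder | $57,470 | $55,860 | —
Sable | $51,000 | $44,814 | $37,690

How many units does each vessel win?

Calder 2, Sable 2

All unit-bids, highest first — top 4: 57,470 (Calder-1), 55,860 (Calder-2), 51,000 (Sable-1), 44,814 (Sable-2)
Next rejected bid: $37,690 (not a price — pay-as-bid).
Allocation: Calder 2, Sable 2.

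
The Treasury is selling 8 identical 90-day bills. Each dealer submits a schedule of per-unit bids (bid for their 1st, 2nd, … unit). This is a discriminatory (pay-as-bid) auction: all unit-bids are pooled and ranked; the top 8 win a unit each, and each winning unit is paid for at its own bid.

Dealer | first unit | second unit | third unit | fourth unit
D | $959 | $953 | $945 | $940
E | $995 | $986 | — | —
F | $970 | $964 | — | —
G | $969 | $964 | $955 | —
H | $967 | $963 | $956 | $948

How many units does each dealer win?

E 2, F 2, G 2, H 2

Merging the schedules and taking the best 8: 995 (E-1), 986 (E-2), 970 (F-1), 969 (G-1), 967 (H-1), 964 (F-2), 964 (G-2), 963 (H-2)
Next rejected bid: $959 (not a price — pay-as-bid).
Allocation: E 2, F 2, G 2, H 2.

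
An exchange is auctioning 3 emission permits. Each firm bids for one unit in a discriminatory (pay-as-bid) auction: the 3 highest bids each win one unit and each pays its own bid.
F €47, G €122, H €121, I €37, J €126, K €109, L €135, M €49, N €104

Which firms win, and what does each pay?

Ordering the bids: 135 (L), 126 (J), 122 (G), 121 (H), 109 (K), …
The 3 highest are L, J, G.
Each winner pays its own bid: L €135, J €126, G €122.

L €135, J €126, G €122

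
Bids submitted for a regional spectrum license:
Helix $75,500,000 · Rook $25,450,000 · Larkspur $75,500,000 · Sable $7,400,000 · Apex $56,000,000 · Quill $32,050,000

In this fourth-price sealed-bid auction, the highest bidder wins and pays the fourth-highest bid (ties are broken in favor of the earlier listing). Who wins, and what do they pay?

Bids ranked: 75,500,000 (Helix) > 75,500,000 (Larkspur) > 56,000,000 (Apex) > 32,050,000 (Quill) > 25,450,000 (Rook) > 7,400,000 (Sable)
Helix and Larkspur tie at $75,500,000; tie-break gives it to Helix.
Helix wins; payment is bid #4 in the ranking = $32,050,000.

Helix pays $32,050,000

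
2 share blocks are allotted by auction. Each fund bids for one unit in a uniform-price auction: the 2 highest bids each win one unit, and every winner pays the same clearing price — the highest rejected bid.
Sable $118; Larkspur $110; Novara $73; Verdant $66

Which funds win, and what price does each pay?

Ordering the bids: 118 (Sable), 110 (Larkspur), 73 (Novara), 66 (Verdant)
Winners (2 units): Sable, Larkspur.
Clearing price = highest rejected bid = $73.

Sable, Larkspur; each pays $73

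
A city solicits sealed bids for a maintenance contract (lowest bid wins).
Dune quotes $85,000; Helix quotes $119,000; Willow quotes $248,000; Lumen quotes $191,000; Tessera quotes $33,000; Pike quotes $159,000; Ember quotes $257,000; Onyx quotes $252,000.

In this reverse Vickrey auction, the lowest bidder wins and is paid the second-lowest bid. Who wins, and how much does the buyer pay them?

Bids ranked: 33,000 (Tessera) < 85,000 (Dune) < 119,000 (Helix) < 159,000 (Pike) < 191,000 (Lumen) < 248,000 (Willow) < …
Tessera is lowest; is paid the second-lowest bid, $85,000.

Tessera is paid $85,000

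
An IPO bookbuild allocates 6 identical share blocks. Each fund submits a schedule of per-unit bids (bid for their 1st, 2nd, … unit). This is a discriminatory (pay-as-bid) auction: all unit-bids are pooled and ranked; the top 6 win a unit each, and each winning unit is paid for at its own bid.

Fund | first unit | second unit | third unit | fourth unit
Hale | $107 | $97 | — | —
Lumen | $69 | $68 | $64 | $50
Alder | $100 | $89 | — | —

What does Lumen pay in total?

Pooled unit-bids ranked (top 6): 107 (Hale-1), 100 (Alder-1), 97 (Hale-2), 89 (Alder-2), 69 (Lumen-1), 68 (Lumen-2)
Next rejected bid: $64 (not a price — pay-as-bid).
Lumen's winning unit-bids: 69 + 68 = $137.

Lumen pays $137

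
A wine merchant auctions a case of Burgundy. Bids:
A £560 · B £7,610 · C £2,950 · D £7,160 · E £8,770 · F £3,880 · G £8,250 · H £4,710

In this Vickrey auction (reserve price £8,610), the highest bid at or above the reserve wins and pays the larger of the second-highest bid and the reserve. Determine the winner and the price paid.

E pays £8,610

Rule: the highest bid at or above the reserve wins and pays the larger of the second-highest bid and the reserve.
Sorting bids: 8,770 (E) > 8,250 (G) > 7,610 (B) > 7,160 (D) > 4,710 (H) > 3,880 (F) > …
E has the top bid at or above the reserve (£8,770).
max(second-highest £8,250, reserve £8,610) = £8,610.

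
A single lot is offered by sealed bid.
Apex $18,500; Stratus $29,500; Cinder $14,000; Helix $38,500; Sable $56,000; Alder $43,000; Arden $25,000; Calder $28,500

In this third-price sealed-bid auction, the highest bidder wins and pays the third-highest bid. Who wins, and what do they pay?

Sable pays $38,500

Rule: the highest bidder wins and pays the third-highest bid.
Bids in order: 56,000 (Sable) > 43,000 (Alder) > 38,500 (Helix) > 29,500 (Stratus) > 28,500 (Calder) > 25,000 (Arden) > …
Sable wins; payment is bid #3 in the ranking = $38,500.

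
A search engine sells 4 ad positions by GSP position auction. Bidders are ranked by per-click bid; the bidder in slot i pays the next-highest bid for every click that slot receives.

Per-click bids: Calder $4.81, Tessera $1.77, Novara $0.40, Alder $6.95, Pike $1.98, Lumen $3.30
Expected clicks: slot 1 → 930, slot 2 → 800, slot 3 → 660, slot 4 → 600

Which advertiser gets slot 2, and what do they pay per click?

Per-click bids in order: $6.95 (Alder) > $4.81 (Calder) > $3.30 (Lumen) > $1.98 (Pike) > $1.77 (Tessera) > …
Slot 2 goes to the second-ranked bidder, Calder, who pays the next bid down: $3.30/click.

Calder; $3.30 per click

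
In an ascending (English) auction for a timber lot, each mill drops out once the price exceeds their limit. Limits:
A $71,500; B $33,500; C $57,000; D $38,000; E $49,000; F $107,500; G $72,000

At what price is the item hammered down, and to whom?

Sorting limits: 107,500 (F) > 72,000 (G) > 71,500 (A) > 57,000 (C) > 49,000 (E) > 38,000 (D) > …
G is the last rival to drop out, at $72,000; F remains and wins at that price.

F wins at $72,000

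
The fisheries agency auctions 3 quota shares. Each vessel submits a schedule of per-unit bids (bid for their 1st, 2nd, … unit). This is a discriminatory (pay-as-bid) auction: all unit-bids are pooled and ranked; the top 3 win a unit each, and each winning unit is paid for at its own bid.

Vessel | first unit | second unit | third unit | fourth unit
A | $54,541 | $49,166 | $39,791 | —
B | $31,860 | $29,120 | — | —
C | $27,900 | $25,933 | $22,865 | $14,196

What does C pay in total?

Merging the schedules and taking the best 3: 54,541 (A-1), 49,166 (A-2), 39,791 (A-3)
Next rejected bid: $31,860 (not a price — pay-as-bid).
C wins no units.

C pays $0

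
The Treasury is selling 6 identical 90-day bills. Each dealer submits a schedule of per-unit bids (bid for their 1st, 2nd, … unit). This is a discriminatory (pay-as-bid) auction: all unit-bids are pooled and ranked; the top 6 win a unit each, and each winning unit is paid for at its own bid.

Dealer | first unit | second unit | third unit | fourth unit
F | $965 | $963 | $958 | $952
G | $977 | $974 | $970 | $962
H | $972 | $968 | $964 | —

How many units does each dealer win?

F 1, G 3, H 2

All unit-bids, highest first — top 6: 977 (G-1), 974 (G-2), 972 (H-1), 970 (G-3), 968 (H-2), 965 (F-1)
Next rejected bid: $964 (not a price — pay-as-bid).
Allocation: F 1, G 3, H 2.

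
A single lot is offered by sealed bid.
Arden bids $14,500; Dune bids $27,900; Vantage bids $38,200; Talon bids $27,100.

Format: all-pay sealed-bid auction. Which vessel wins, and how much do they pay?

Rule: the highest bidder wins the item, but every bidder pays their own bid.
Bids in order: 38,200 (Vantage) > 27,900 (Dune) > 27,100 (Talon) > 14,500 (Arden)
Vantage is highest and takes the item; every bidder forfeits their bid.

Vantage pays $38,200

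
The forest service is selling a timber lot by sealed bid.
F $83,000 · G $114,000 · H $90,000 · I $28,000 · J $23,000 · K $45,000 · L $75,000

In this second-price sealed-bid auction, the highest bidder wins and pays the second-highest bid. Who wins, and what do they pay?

Bids ranked: 114,000 (G) > 90,000 (H) > 83,000 (F) > 75,000 (L) > 45,000 (K) > 28,000 (I) > …
G wins with the highest bid; price is set by the runner-up at $90,000.

G pays $90,000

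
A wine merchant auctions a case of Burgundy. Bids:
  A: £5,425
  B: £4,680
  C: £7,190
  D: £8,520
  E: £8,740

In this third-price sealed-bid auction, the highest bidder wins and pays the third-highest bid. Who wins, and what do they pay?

Third-price sealed-bid auction: the highest bidder wins and pays the third-highest bid.
Bids in order: 8,740 (E) > 8,520 (D) > 7,190 (C) > 5,425 (A) > 4,680 (B)
E is highest; pays the third-highest bid, £7,190.

E pays £7,190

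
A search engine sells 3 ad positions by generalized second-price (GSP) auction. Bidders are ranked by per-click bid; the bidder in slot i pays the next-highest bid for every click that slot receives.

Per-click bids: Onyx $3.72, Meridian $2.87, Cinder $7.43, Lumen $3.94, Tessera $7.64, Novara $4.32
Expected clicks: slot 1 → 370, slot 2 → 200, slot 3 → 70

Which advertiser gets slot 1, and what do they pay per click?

Tessera; $7.43 per click

Ranked by bid: $7.64 (Tessera) > $7.43 (Cinder) > $4.32 (Novara) > $3.94 (Lumen) > …
Slot 1 goes to the first-ranked bidder, Tessera, who pays the next bid down: $7.43/click.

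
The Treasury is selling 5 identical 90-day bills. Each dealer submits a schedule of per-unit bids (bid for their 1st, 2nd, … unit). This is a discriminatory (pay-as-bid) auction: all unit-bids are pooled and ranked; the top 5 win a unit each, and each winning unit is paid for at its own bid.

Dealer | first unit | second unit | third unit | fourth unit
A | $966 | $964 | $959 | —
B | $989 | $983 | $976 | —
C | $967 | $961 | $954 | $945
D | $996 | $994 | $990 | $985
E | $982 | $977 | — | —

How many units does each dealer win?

Merging the schedules and taking the best 5: 996 (D-1), 994 (D-2), 990 (D-3), 989 (B-1), 985 (D-4)
Next rejected bid: $983 (not a price — pay-as-bid).
Allocation: B 1, D 4.

B 1, D 4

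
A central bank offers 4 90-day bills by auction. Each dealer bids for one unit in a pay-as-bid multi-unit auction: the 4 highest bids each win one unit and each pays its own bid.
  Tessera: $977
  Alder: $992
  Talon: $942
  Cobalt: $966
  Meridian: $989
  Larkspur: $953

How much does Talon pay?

Ordering the bids: 992 (Alder), 989 (Meridian), 977 (Tessera), 966 (Cobalt), 953 (Larkspur), 942 (Talon)
Top 4: Alder, Meridian, Tessera, Cobalt.
Talon does not win → $0.

Talon pays $0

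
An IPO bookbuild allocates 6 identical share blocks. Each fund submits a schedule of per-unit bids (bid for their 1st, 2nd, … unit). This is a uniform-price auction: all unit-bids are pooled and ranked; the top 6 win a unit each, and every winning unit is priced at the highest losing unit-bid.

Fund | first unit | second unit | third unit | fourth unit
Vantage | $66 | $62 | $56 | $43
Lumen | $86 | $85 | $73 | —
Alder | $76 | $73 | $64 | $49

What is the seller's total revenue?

Total revenue: $384

All unit-bids, highest first — top 6: 86 (Lumen-1), 85 (Lumen-2), 76 (Alder-1), 73 (Lumen-3), 73 (Alder-2), 66 (Vantage-1)
Highest rejected unit-bid = $64.
Allocation: Alder 2, Lumen 3, Vantage 1. Every unit priced at $64.
Revenue = 6 × 64 = $384.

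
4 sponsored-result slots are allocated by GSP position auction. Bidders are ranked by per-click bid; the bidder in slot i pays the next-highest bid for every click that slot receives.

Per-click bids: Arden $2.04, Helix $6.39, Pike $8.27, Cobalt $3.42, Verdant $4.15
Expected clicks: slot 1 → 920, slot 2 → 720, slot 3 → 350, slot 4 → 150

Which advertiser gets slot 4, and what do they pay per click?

Cobalt; $2.04 per click

Per-click bids in order: $8.27 (Pike) > $6.39 (Helix) > $4.15 (Verdant) > $3.42 (Cobalt) > $2.04 (Arden)
Slot 4 goes to the fourth-ranked bidder, Cobalt, who pays the next bid down: $2.04/click.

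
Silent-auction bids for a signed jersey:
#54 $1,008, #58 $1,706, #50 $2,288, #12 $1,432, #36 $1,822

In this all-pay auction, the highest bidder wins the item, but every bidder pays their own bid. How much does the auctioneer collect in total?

Sorting bids: 2,288 (#50) > 1,822 (#36) > 1,706 (#58) > 1,432 (#12) > 1,008 (#54)
Every bidder forfeits their bid regardless of winning.
Revenue = 1,008 + 1,706 + 2,288 + 1,432 + 1,822 = $8,256.

Total revenue: $8,256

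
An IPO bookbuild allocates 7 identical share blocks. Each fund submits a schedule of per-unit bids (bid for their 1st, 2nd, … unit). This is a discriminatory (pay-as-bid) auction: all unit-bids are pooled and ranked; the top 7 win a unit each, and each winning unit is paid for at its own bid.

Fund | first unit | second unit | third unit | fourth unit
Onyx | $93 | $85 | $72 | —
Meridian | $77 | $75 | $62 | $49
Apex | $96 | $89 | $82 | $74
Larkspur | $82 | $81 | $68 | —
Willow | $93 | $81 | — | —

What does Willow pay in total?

Willow pays $93

Merging the schedules and taking the best 7: 96 (Apex-1), 93 (Onyx-1), 93 (Willow-1), 89 (Apex-2), 85 (Onyx-2), 82 (Apex-3), 82 (Larkspur-1)
Next rejected bid: $81 (not a price — pay-as-bid).
Willow's winning unit-bids: 93 = $93.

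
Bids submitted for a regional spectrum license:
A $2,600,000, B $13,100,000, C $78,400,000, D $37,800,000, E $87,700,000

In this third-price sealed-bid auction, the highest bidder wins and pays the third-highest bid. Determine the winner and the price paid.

Rule: the highest bidder wins and pays the third-highest bid.
Sorting bids: 87,700,000 (E) > 78,400,000 (C) > 37,800,000 (D) > 13,100,000 (B) > 2,600,000 (A)
E wins; payment is bid #3 in the ranking = $37,800,000.

E pays $37,800,000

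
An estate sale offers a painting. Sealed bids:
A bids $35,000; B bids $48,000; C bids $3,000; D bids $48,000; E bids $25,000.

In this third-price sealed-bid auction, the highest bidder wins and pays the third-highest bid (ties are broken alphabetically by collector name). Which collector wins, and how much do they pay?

Rule: the highest bidder wins and pays the third-highest bid.
Bids ranked: 48,000 (B) > 48,000 (D) > 35,000 (A) > 25,000 (E) > 3,000 (C)
B and D tie at $48,000; tie-break gives it to B.
B wins; payment is bid #3 in the ranking = $35,000.

B pays $35,000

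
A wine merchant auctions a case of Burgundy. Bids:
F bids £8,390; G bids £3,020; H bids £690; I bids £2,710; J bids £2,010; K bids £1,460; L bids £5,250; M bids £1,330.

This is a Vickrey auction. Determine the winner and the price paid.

F pays £5,250

Sorting bids: 8,390 (F) > 5,250 (L) > 3,020 (G) > 2,710 (I) > 2,010 (J) > 1,460 (K) > …
Second-price: F pays L's bid of £5,250.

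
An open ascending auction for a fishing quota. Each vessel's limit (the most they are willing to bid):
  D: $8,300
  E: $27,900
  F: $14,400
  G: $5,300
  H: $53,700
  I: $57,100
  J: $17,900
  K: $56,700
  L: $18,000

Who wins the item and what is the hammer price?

Rule: the price rises until one bidder remains; the winner pays the price at which the last rival dropped out.
Sorting limits: 57,100 (I) > 56,700 (K) > 53,700 (H) > 27,900 (E) > 18,000 (L) > 17,900 (J) > …
Once the price passes $56,700, only I is left; the hammer falls at K's limit of $56,700.

I wins at $56,700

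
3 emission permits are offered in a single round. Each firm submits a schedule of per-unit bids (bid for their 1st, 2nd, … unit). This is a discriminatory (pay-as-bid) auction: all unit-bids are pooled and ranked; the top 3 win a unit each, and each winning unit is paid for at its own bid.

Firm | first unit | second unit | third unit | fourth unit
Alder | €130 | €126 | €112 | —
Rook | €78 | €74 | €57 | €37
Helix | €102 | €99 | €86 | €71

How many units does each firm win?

Alder 3

Pooled unit-bids ranked (top 3): 130 (Alder-1), 126 (Alder-2), 112 (Alder-3)
Next rejected bid: €102 (not a price — pay-as-bid).
Allocation: Alder 3.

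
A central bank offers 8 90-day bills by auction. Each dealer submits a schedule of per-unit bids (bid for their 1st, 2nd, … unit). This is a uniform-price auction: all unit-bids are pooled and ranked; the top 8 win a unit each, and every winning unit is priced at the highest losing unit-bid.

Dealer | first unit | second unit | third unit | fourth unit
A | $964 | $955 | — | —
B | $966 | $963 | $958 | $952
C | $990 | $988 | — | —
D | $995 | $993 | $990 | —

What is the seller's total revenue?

All unit-bids, highest first — top 8: 995 (D-1), 993 (D-2), 990 (C-1), 990 (D-3), 988 (C-2), 966 (B-1), 964 (A-1), 963 (B-2)
The (k+1)-th unit-bid is $958.
Allocation: A 1, B 2, C 2, D 3. Every unit priced at $958.
Revenue = 8 × 958 = $7,664.

Total revenue: $7,664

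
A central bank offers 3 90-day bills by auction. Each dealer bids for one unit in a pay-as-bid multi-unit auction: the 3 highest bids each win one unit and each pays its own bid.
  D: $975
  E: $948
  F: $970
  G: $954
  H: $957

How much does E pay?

E pays $0

Sorting: 975 (D), 970 (F), 957 (H), 954 (G), 948 (E)
Winners (3 units): D, F, H.
E does not win → $0.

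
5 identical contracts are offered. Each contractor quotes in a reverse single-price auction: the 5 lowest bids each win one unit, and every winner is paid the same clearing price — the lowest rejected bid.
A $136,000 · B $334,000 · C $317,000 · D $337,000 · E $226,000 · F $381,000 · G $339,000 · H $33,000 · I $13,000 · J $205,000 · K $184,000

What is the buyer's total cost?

Sorting: 13,000 (I), 33,000 (H), 136,000 (A), 184,000 (K), 205,000 (J), 226,000 (E), 317,000 (C), …
Winners (5 units): I, H, A, K, J.
Clearing price = lowest rejected bid = $226,000.
Total cost = 5 × $226,000 = $1,130,000.

Total cost: $1,130,000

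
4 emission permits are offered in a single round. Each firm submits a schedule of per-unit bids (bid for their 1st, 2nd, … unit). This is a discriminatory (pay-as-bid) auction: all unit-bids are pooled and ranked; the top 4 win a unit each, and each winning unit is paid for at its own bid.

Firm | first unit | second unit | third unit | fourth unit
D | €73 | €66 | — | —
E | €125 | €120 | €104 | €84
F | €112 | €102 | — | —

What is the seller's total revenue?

Merging the schedules and taking the best 4: 125 (E-1), 120 (E-2), 112 (F-1), 104 (E-3)
Next rejected bid: €102 (not a price — pay-as-bid).
Each winning unit pays its own bid.
Revenue = 125 + 120 + 112 + 104 = €461.

Total revenue: €461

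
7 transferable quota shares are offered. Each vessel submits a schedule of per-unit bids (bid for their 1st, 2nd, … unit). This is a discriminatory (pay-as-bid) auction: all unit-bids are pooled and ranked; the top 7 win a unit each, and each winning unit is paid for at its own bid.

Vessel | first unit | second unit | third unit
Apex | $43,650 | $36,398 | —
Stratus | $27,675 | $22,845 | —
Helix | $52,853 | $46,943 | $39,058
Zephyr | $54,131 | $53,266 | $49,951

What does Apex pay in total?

Apex pays $43,650

Pooled unit-bids ranked (top 7): 54,131 (Zephyr-1), 53,266 (Zephyr-2), 52,853 (Helix-1), 49,951 (Zephyr-3), 46,943 (Helix-2), 43,650 (Apex-1), 39,058 (Helix-3)
Next rejected bid: $36,398 (not a price — pay-as-bid).
Apex's winning unit-bids: 43,650 = $43,650.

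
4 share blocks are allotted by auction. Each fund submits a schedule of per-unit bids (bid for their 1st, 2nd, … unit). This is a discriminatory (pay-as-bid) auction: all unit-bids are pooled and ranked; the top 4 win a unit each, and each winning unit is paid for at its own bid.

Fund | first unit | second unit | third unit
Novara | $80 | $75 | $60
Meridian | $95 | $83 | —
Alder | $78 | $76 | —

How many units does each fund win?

Alder 1, Meridian 2, Novara 1

Pooled unit-bids ranked (top 4): 95 (Meridian-1), 83 (Meridian-2), 80 (Novara-1), 78 (Alder-1)
Next rejected bid: $76 (not a price — pay-as-bid).
Allocation: Alder 1, Meridian 2, Novara 1.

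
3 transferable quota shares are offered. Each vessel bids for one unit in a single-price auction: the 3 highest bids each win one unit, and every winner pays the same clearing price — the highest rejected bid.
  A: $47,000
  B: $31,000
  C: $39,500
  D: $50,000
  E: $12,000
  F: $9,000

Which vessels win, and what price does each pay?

Bids ranked high→low: 50,000 (D), 47,000 (A), 39,500 (C), 31,000 (B), 12,000 (E), …
The 3 highest are D, A, C.
Highest unsuccessful bid: $31,000 → clearing price.

D, A, C; each pays $31,000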